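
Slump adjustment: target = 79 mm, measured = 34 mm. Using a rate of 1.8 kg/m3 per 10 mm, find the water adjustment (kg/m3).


Difference = 79 - 34 = 45 mm
Water adjustment = 45 * 1.8 / 10 = 8.1 kg/m3

8.1


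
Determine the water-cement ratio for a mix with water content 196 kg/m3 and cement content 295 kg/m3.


w/c = water / cement
w/c = 196 / 295 = 0.664

0.664


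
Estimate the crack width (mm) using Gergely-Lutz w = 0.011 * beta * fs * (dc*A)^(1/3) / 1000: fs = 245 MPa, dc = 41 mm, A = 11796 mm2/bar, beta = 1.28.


w = 0.011 * beta * fs * (dc * A)^(1/3) / 1000
= 0.011 * 1.28 * 245 * (41 * 11796)^(1/3) / 1000
= 0.271 mm

0.271


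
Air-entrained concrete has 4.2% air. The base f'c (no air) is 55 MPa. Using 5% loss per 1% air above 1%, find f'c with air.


Strength loss = (4.2 - 1) * 5 = 16.0%
f'c = 55 * (1 - 16.0/100)
= 46.2 MPa

46.2


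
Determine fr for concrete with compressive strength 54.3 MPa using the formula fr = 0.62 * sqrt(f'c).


fr = 0.62 * sqrt(54.3)
= 4.569 MPa

4.569


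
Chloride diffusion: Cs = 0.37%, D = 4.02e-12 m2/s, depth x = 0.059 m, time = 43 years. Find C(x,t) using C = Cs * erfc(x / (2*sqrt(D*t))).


t_seconds = 43 * 365.25 * 24 * 3600 = 1356976800.0 s
arg = 0.059 / (2 * sqrt(4.02e-12 * 1356976800.0))
= 0.3994
erfc(0.3994) = 0.5722
C = 0.37 * 0.5722 = 0.2117%

0.2117


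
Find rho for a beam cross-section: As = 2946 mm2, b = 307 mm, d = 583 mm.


rho = As / (b * d)
= 2946 / (307 * 583)
= 0.0165

0.0165


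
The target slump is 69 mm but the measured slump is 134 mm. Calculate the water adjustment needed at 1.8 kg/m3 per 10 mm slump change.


Difference = 69 - 134 = -65 mm
Water adjustment = -65 * 1.8 / 10 = -11.7 kg/m3

-11.7


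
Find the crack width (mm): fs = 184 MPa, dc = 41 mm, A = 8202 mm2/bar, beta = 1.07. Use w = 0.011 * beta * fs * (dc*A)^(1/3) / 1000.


w = 0.011 * beta * fs * (dc * A)^(1/3) / 1000
= 0.011 * 1.07 * 184 * (41 * 8202)^(1/3) / 1000
= 0.151 mm

0.151


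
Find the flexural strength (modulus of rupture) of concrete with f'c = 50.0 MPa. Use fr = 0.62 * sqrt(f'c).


fr = 0.62 * sqrt(50.0)
= 4.384 MPa

4.384


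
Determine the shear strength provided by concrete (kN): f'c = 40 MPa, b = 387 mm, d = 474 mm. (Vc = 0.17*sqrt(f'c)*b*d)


Vc = 0.17 * sqrt(40) * 387 * 474 / 1000
= 197.23 kN

197.23


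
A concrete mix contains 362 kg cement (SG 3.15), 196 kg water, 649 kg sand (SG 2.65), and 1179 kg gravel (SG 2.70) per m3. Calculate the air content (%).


Vol cement = 362 / (3.15 * 1000) = 0.114921 m3
Vol water = 196 / 1000 = 0.196 m3
Vol sand = 649 / (2.65 * 1000) = 0.244906 m3
Vol gravel = 1179 / (2.70 * 1000) = 0.436667 m3
Total solid + water volume = 0.992493 m3
Air = (1 - 0.992493) * 100 = 0.75%

0.75


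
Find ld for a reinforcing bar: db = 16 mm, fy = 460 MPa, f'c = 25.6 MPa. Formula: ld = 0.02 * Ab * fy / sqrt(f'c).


Ab = pi * 16^2 / 4 = 201.062 mm2
ld = 0.02 * 201.062 * 460 / sqrt(25.6)
= 365.6 mm

365.6


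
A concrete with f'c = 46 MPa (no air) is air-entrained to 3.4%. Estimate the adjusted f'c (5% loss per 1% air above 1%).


Strength loss = (3.4 - 1) * 5 = 12.0%
f'c = 46 * (1 - 12.0/100)
= 40.48 MPa

40.48


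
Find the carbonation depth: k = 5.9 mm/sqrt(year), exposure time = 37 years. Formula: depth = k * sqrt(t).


depth = k * sqrt(t)
= 5.9 * sqrt(37)
= 35.89 mm

35.89


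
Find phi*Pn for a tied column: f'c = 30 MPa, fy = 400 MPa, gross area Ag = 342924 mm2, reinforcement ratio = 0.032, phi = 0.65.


Ast = rho * Ag = 0.032 * 342924 = 10973.568 mm2
phi*Pn = 0.65 * 0.80 * (0.85 * 30 * (342924 - 10973.568) + 400 * 10973.568) / 1000
= 6684.16 kN

6684.16


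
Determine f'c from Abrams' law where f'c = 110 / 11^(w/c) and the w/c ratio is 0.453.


f'c = 110 / 11^0.453
= 110 / 2.963
= 37.12 MPa

37.12


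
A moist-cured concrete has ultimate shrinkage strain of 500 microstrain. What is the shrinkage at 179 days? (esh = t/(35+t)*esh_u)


esh(179) = 179 / (35 + 179) * 500
= 179 / 214 * 500
= 418.2 microstrain

418.2


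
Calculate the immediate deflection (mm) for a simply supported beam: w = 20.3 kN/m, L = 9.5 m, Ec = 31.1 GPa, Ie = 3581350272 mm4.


Convert: L = 9.5 m = 9500 mm, Ec = 31.1 GPa = 31100 MPa
delta = 5 * 20.3 * 9500^4 / (384 * 31100 * 3581350272)
= 19.33 mm

19.33


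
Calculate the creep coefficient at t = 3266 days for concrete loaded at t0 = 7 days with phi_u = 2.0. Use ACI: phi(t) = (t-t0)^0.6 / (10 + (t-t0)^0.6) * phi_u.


dt = 3266 - 7 = 3259
phi = 3259^0.6 / (10 + 3259^0.6) * 2.0
= 1.855

1.855


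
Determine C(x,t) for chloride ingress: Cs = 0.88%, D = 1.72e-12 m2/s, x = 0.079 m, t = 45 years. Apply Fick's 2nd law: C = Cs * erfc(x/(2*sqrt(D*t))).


t_seconds = 45 * 365.25 * 24 * 3600 = 1420092000.0 s
arg = 0.079 / (2 * sqrt(1.72e-12 * 1420092000.0))
= 0.7992
erfc(0.7992) = 0.2584
C = 0.88 * 0.2584 = 0.2274%

0.2274


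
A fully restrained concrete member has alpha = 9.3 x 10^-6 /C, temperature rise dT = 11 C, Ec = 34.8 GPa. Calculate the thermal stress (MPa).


sigma = alpha * dT * Ec
= 9.3e-6 * 11 * 34.8 * 1000
= 3.56 MPa

3.56


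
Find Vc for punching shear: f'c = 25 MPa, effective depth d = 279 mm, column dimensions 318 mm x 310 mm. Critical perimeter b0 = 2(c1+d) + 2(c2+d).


b0 = 2*(318 + 279) + 2*(310 + 279) = 2372 mm
Vc = 0.33 * sqrt(25) * 2372 * 279 / 1000
= 1091.95 kN

1091.95


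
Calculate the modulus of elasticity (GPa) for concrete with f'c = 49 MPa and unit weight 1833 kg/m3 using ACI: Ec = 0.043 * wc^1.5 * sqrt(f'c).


Ec = 0.043 * 1833^1.5 * sqrt(49) / 1000
= 23.62 GPa

23.62


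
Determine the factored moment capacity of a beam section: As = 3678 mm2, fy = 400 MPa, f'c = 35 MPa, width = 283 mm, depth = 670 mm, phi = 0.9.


a = As * fy / (0.85 * f'c * b)
= 3678 * 400 / (0.85 * 35 * 283)
= 174.7424 mm
Mn = As * fy * (d - a/2) / 10^6
= 857.1635 kN-m
phi*Mn = 0.9 * 857.1635 = 771.45 kN-m

771.45


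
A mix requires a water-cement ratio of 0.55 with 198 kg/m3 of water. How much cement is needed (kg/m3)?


Cement = water / (w/c)
= 198 / 0.55
= 360.0 kg/m3

360.0


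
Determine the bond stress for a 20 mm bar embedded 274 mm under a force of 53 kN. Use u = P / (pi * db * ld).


u = P / (pi * db * ld)
= 53 * 1000 / (pi * 20 * 274)
= 3.079 MPa

3.079


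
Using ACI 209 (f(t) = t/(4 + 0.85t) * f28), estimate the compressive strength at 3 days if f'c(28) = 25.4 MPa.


f(3) = 3 / (4 + 0.85 * 3) * 25.4
= 3 / 6.55 * 25.4
= 11.63 MPa

11.63


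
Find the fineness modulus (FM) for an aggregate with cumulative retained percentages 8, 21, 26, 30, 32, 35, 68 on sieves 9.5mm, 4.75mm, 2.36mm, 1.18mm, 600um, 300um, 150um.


FM = sum(cumulative % retained) / 100
= 220 / 100
= 2.2

2.2


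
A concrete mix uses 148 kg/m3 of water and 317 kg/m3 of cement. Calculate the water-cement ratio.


w/c = water / cement
w/c = 148 / 317 = 0.467

0.467


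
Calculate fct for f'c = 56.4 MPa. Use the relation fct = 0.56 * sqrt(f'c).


fct = 0.56 * sqrt(56.4)
= 0.56 * 7.51
= 4.206 MPa

4.206


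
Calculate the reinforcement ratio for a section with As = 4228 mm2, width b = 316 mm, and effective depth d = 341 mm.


rho = As / (b * d)
= 4228 / (316 * 341)
= 0.0392

0.0392


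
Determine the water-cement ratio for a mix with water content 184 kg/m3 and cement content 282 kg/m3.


w/c = water / cement
w/c = 184 / 282 = 0.652

0.652


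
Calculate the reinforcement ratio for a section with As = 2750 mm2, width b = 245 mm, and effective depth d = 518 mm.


rho = As / (b * d)
= 2750 / (245 * 518)
= 0.0217

0.0217


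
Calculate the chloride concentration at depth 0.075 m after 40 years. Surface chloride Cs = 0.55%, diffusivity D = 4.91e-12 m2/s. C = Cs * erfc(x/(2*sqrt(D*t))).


t_seconds = 40 * 365.25 * 24 * 3600 = 1262304000.0 s
arg = 0.075 / (2 * sqrt(4.91e-12 * 1262304000.0))
= 0.4763
erfc(0.4763) = 0.5005
C = 0.55 * 0.5005 = 0.2753%

0.2753


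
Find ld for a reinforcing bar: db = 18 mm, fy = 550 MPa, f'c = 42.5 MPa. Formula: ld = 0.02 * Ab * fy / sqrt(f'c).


Ab = pi * 18^2 / 4 = 254.469 mm2
ld = 0.02 * 254.469 * 550 / sqrt(42.5)
= 429.4 mm

429.4


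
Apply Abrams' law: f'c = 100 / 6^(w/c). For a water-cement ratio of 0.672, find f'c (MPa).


f'c = 100 / 6^0.672
= 100 / 3.334
= 30.0 MPa

30.0


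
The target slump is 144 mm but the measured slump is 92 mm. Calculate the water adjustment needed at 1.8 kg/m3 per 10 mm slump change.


Difference = 144 - 92 = 52 mm
Water adjustment = 52 * 1.8 / 10 = 9.4 kg/m3

9.4


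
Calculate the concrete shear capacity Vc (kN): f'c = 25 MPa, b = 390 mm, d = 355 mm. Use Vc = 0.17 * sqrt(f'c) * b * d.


Vc = 0.17 * sqrt(25) * 390 * 355 / 1000
= 117.68 kN

117.68


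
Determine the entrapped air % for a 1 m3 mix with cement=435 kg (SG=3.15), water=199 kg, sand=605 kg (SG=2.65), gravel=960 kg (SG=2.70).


Vol cement = 435 / (3.15 * 1000) = 0.138095 m3
Vol water = 199 / 1000 = 0.199 m3
Vol sand = 605 / (2.65 * 1000) = 0.228302 m3
Vol gravel = 960 / (2.70 * 1000) = 0.355556 m3
Total solid + water volume = 0.920953 m3
Air = (1 - 0.920953) * 100 = 7.9%

7.9


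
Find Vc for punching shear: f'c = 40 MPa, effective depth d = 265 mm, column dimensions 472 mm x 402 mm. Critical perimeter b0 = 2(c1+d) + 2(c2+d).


b0 = 2*(472 + 265) + 2*(402 + 265) = 2808 mm
Vc = 0.33 * sqrt(40) * 2808 * 265 / 1000
= 1553.06 kN

1553.06


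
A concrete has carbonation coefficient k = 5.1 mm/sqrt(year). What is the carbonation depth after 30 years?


depth = k * sqrt(t)
= 5.1 * sqrt(30)
= 27.93 mm

27.93


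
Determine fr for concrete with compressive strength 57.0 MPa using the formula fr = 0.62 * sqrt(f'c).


fr = 0.62 * sqrt(57.0)
= 4.681 MPa

4.681


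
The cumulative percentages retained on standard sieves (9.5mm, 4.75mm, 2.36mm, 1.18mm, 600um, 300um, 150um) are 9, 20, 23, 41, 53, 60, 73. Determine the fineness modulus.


FM = sum(cumulative % retained) / 100
= 279 / 100
= 2.79

2.79


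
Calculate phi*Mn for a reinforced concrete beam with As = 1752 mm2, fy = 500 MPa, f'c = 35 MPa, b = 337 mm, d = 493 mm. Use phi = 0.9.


a = As * fy / (0.85 * f'c * b)
= 1752 * 500 / (0.85 * 35 * 337)
= 87.375 mm
Mn = As * fy * (d - a/2) / 10^6
= 393.5977 kN-m
phi*Mn = 0.9 * 393.5977 = 354.24 kN-m

354.24


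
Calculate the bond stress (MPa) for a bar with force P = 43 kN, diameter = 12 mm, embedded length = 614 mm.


u = P / (pi * db * ld)
= 43 * 1000 / (pi * 12 * 614)
= 1.858 MPa

1.858


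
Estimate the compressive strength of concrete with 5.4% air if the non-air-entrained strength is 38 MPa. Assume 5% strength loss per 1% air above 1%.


Strength loss = (5.4 - 1) * 5 = 22.0%
f'c = 38 * (1 - 22.0/100)
= 29.64 MPa

29.64


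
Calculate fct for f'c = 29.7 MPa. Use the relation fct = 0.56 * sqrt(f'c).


fct = 0.56 * sqrt(29.7)
= 0.56 * 5.45
= 3.052 MPa

3.052


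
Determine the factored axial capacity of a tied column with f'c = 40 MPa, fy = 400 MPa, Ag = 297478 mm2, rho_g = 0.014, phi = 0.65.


Ast = rho * Ag = 0.014 * 297478 = 4164.692 mm2
phi*Pn = 0.65 * 0.80 * (0.85 * 40 * (297478 - 4164.692) + 400 * 4164.692) / 1000
= 6052.04 kN

6052.04


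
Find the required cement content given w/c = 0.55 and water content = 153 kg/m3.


Cement = water / (w/c)
= 153 / 0.55
= 278.2 kg/m3

278.2


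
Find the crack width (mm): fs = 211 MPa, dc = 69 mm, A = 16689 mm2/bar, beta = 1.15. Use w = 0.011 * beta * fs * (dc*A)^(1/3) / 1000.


w = 0.011 * beta * fs * (dc * A)^(1/3) / 1000
= 0.011 * 1.15 * 211 * (69 * 16689)^(1/3) / 1000
= 0.28 mm

0.28


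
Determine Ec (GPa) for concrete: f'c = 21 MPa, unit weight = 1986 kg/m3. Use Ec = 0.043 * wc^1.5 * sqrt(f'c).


Ec = 0.043 * 1986^1.5 * sqrt(21) / 1000
= 17.44 GPa

17.44


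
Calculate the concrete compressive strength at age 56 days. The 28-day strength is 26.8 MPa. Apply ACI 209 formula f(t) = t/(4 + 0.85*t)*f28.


f(56) = 56 / (4 + 0.85 * 56) * 26.8
= 56 / 51.6 * 26.8
= 29.09 MPa

29.09


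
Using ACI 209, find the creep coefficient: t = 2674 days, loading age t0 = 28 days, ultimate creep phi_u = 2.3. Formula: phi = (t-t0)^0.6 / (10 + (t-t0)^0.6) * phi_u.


dt = 2674 - 28 = 2646
phi = 2646^0.6 / (10 + 2646^0.6) * 2.3
= 2.113

2.113


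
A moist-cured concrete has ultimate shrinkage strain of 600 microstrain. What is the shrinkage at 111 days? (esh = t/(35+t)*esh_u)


esh(111) = 111 / (35 + 111) * 600
= 111 / 146 * 600
= 456.2 microstrain

456.2


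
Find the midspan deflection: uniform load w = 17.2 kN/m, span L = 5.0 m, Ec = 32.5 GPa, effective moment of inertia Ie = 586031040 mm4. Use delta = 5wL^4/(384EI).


Convert: L = 5.0 m = 5000 mm, Ec = 32.5 GPa = 32500 MPa
delta = 5 * 17.2 * 5000^4 / (384 * 32500 * 586031040)
= 7.35 mm

7.35


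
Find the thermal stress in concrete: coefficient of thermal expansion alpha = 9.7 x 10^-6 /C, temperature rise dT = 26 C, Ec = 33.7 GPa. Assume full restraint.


sigma = alpha * dT * Ec
= 9.7e-6 * 26 * 33.7 * 1000
= 8.499 MPa

8.499


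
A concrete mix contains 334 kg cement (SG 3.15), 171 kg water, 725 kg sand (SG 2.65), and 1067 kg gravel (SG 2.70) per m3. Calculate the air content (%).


Vol cement = 334 / (3.15 * 1000) = 0.106032 m3
Vol water = 171 / 1000 = 0.171 m3
Vol sand = 725 / (2.65 * 1000) = 0.273585 m3
Vol gravel = 1067 / (2.70 * 1000) = 0.395185 m3
Total solid + water volume = 0.945802 m3
Air = (1 - 0.945802) * 100 = 5.42%

5.42


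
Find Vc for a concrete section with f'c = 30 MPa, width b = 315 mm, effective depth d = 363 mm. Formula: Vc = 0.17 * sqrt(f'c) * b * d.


Vc = 0.17 * sqrt(30) * 315 * 363 / 1000
= 106.47 kN

106.47


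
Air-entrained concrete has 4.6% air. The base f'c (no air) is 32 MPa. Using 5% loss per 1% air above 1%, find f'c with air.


Strength loss = (4.6 - 1) * 5 = 18.0%
f'c = 32 * (1 - 18.0/100)
= 26.24 MPa

26.24


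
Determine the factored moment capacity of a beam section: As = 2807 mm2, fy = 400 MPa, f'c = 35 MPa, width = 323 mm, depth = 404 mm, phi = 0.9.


a = As * fy / (0.85 * f'c * b)
= 2807 * 400 / (0.85 * 35 * 323)
= 116.8457 mm
Mn = As * fy * (d - a/2) / 10^6
= 388.014 kN-m
phi*Mn = 0.9 * 388.014 = 349.21 kN-m

349.21


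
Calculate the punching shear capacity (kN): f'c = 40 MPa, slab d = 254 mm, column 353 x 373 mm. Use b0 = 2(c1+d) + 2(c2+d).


b0 = 2*(353 + 254) + 2*(373 + 254) = 2468 mm
Vc = 0.33 * sqrt(40) * 2468 * 254 / 1000
= 1308.35 kN

1308.35


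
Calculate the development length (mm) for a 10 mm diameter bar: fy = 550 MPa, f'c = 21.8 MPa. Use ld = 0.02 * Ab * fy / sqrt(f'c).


Ab = pi * 10^2 / 4 = 78.54 mm2
ld = 0.02 * 78.54 * 550 / sqrt(21.8)
= 185.0 mm

185.0


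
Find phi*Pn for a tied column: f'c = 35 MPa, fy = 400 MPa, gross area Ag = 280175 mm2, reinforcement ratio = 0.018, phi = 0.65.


Ast = rho * Ag = 0.018 * 280175 = 5043.15 mm2
phi*Pn = 0.65 * 0.80 * (0.85 * 35 * (280175 - 5043.15) + 400 * 5043.15) / 1000
= 5305.26 kN

5305.26


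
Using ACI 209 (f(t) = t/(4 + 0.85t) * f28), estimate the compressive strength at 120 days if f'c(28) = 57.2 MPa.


f(120) = 120 / (4 + 0.85 * 120) * 57.2
= 120 / 106.0 * 57.2
= 64.75 MPa

64.75


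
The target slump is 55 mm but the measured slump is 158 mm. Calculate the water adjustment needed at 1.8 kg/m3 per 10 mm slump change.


Difference = 55 - 158 = -103 mm
Water adjustment = -103 * 1.8 / 10 = -18.5 kg/m3

-18.5


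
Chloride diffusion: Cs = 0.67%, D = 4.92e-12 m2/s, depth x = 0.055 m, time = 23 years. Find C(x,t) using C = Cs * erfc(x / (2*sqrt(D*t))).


t_seconds = 23 * 365.25 * 24 * 3600 = 725824800.0 s
arg = 0.055 / (2 * sqrt(4.92e-12 * 725824800.0))
= 0.4602
erfc(0.4602) = 0.5152
C = 0.67 * 0.5152 = 0.3452%

0.3452


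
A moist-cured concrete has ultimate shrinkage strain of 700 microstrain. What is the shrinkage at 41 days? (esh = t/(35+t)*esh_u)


esh(41) = 41 / (35 + 41) * 700
= 41 / 76 * 700
= 377.6 microstrain

377.6


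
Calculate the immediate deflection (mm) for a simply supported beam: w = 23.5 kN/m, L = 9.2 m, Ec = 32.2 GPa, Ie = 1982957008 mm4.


Convert: L = 9.2 m = 9200 mm, Ec = 32.2 GPa = 32200 MPa
delta = 5 * 23.5 * 9200^4 / (384 * 32200 * 1982957008)
= 34.33 mm

34.33


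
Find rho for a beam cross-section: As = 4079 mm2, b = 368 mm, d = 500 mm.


rho = As / (b * d)
= 4079 / (368 * 500)
= 0.0222

0.0222


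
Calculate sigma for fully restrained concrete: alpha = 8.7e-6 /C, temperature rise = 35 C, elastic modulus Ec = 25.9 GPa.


sigma = alpha * dT * Ec
= 8.7e-6 * 35 * 25.9 * 1000
= 7.887 MPa

7.887


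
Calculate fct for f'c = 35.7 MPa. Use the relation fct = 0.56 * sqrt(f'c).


fct = 0.56 * sqrt(35.7)
= 0.56 * 5.975
= 3.346 MPa

3.346


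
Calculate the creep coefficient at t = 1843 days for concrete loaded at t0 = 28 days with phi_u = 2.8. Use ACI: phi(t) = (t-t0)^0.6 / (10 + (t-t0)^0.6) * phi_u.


dt = 1843 - 28 = 1815
phi = 1815^0.6 / (10 + 1815^0.6) * 2.8
= 2.521

2.521


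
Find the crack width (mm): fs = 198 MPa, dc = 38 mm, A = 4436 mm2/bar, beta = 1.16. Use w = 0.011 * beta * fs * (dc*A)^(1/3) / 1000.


w = 0.011 * beta * fs * (dc * A)^(1/3) / 1000
= 0.011 * 1.16 * 198 * (38 * 4436)^(1/3) / 1000
= 0.14 mm

0.14


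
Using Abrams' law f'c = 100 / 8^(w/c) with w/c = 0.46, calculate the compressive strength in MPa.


f'c = 100 / 8^0.46
= 100 / 2.603
= 38.42 MPa

38.42


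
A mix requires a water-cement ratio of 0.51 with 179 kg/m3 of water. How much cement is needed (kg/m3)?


Cement = water / (w/c)
= 179 / 0.51
= 351.0 kg/m3

351.0


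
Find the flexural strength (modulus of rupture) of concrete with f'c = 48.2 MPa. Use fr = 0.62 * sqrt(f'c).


fr = 0.62 * sqrt(48.2)
= 4.304 MPa

4.304


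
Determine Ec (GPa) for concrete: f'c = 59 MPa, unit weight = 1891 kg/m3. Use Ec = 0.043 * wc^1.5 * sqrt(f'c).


Ec = 0.043 * 1891^1.5 * sqrt(59) / 1000
= 27.16 GPa

27.16


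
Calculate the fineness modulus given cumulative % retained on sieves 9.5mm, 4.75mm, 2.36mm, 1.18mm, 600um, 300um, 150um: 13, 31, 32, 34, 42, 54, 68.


FM = sum(cumulative % retained) / 100
= 274 / 100
= 2.74

2.74


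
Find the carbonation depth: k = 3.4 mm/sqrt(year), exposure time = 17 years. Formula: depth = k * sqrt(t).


depth = k * sqrt(t)
= 3.4 * sqrt(17)
= 14.02 mm

14.02


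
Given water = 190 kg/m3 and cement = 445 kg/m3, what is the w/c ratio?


w/c = water / cement
w/c = 190 / 445 = 0.427

0.427


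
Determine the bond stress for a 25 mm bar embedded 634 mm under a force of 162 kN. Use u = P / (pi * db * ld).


u = P / (pi * db * ld)
= 162 * 1000 / (pi * 25 * 634)
= 3.253 MPa

3.253


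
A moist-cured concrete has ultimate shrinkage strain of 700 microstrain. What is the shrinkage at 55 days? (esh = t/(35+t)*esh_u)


esh(55) = 55 / (35 + 55) * 700
= 55 / 90 * 700
= 427.8 microstrain

427.8


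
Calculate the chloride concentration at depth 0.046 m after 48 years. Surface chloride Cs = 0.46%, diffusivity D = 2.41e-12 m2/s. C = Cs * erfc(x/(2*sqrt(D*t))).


t_seconds = 48 * 365.25 * 24 * 3600 = 1514764800.0 s
arg = 0.046 / (2 * sqrt(2.41e-12 * 1514764800.0))
= 0.3807
erfc(0.3807) = 0.5903
C = 0.46 * 0.5903 = 0.2716%

0.2716


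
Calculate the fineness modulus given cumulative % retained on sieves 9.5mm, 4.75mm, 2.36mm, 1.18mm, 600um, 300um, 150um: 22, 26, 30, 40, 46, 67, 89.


FM = sum(cumulative % retained) / 100
= 320 / 100
= 3.2

3.2


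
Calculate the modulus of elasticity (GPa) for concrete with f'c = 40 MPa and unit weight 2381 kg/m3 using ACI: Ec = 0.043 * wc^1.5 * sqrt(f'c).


Ec = 0.043 * 2381^1.5 * sqrt(40) / 1000
= 31.6 GPa

31.6


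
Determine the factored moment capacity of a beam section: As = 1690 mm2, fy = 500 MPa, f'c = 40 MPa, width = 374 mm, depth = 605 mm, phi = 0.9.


a = As * fy / (0.85 * f'c * b)
= 1690 * 500 / (0.85 * 40 * 374)
= 66.4517 mm
Mn = As * fy * (d - a/2) / 10^6
= 483.1492 kN-m
phi*Mn = 0.9 * 483.1492 = 434.83 kN-m

434.83


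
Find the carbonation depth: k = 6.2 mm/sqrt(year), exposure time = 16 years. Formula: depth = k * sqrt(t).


depth = k * sqrt(t)
= 6.2 * sqrt(16)
= 24.8 mm

24.8


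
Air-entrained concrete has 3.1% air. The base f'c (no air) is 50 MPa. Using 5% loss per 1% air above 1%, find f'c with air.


Strength loss = (3.1 - 1) * 5 = 10.5%
f'c = 50 * (1 - 10.5/100)
= 44.75 MPa

44.75


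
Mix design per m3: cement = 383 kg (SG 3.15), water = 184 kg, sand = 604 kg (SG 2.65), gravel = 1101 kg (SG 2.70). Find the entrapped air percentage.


Vol cement = 383 / (3.15 * 1000) = 0.121587 m3
Vol water = 184 / 1000 = 0.184 m3
Vol sand = 604 / (2.65 * 1000) = 0.227925 m3
Vol gravel = 1101 / (2.70 * 1000) = 0.407778 m3
Total solid + water volume = 0.94129 m3
Air = (1 - 0.94129) * 100 = 5.87%

5.87


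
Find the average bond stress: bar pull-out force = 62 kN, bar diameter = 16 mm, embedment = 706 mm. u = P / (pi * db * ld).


u = P / (pi * db * ld)
= 62 * 1000 / (pi * 16 * 706)
= 1.747 MPa

1.747


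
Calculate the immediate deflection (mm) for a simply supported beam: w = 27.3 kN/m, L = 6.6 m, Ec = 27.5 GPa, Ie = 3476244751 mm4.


Convert: L = 6.6 m = 6600 mm, Ec = 27.5 GPa = 27500 MPa
delta = 5 * 27.3 * 6600^4 / (384 * 27500 * 3476244751)
= 7.06 mm

7.06


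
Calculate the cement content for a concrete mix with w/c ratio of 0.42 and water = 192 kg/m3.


Cement = water / (w/c)
= 192 / 0.42
= 457.1 kg/m3

457.1


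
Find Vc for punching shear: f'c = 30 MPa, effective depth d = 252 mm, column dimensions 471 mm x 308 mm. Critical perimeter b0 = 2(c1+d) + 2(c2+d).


b0 = 2*(471 + 252) + 2*(308 + 252) = 2566 mm
Vc = 0.33 * sqrt(30) * 2566 * 252 / 1000
= 1168.78 kN

1168.78


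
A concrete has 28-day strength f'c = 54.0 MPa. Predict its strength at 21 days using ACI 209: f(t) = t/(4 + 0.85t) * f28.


f(21) = 21 / (4 + 0.85 * 21) * 54.0
= 21 / 21.85 * 54.0
= 51.9 MPa

51.9


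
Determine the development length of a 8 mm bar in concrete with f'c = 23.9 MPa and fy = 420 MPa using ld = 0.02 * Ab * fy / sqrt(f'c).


Ab = pi * 8^2 / 4 = 50.265 mm2
ld = 0.02 * 50.265 * 420 / sqrt(23.9)
= 86.4 mm

86.4


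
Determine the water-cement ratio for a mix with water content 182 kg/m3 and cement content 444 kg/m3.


w/c = water / cement
w/c = 182 / 444 = 0.41

0.41


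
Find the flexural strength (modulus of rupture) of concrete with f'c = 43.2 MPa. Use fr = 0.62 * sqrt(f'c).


fr = 0.62 * sqrt(43.2)
= 4.075 MPa

4.075


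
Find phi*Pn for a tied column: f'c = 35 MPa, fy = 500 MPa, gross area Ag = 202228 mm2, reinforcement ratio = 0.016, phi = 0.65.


Ast = rho * Ag = 0.016 * 202228 = 3235.648 mm2
phi*Pn = 0.65 * 0.80 * (0.85 * 35 * (202228 - 3235.648) + 500 * 3235.648) / 1000
= 3919.68 kN

3919.68


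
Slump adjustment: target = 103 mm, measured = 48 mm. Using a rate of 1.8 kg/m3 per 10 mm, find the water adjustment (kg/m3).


Difference = 103 - 48 = 55 mm
Water adjustment = 55 * 1.8 / 10 = 9.9 kg/m3

9.9


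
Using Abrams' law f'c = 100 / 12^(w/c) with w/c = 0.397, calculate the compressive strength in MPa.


f'c = 100 / 12^0.397
= 100 / 2.682
= 37.29 MPa

37.29


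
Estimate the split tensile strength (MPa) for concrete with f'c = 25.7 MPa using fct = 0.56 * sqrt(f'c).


fct = 0.56 * sqrt(25.7)
= 0.56 * 5.07
= 2.839 MPa

2.839


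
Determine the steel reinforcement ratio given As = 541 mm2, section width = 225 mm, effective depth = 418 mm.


rho = As / (b * d)
= 541 / (225 * 418)
= 0.0058

0.0058


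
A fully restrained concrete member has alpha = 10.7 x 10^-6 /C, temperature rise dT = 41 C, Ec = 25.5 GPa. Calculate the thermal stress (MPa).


sigma = alpha * dT * Ec
= 10.7e-6 * 41 * 25.5 * 1000
= 11.187 MPa

11.187


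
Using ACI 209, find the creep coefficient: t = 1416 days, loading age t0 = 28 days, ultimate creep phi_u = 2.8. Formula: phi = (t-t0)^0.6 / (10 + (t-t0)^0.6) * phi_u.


dt = 1416 - 28 = 1388
phi = 1388^0.6 / (10 + 1388^0.6) * 2.8
= 2.477

2.477


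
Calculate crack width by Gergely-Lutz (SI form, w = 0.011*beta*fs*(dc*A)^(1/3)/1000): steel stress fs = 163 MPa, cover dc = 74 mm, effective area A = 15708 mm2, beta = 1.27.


w = 0.011 * beta * fs * (dc * A)^(1/3) / 1000
= 0.011 * 1.27 * 163 * (74 * 15708)^(1/3) / 1000
= 0.239 mm

0.239


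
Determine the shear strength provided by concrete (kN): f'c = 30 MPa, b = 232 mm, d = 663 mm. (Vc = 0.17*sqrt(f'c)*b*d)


Vc = 0.17 * sqrt(30) * 232 * 663 / 1000
= 143.22 kN

143.22


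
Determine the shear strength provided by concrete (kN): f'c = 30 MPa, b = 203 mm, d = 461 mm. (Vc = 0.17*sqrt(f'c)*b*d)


Vc = 0.17 * sqrt(30) * 203 * 461 / 1000
= 87.14 kN

87.14


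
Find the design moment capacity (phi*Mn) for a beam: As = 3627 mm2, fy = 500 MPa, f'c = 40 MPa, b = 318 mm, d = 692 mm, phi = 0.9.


a = As * fy / (0.85 * f'c * b)
= 3627 * 500 / (0.85 * 40 * 318)
= 167.7303 mm
Mn = As * fy * (d - a/2) / 10^6
= 1102.8526 kN-m
phi*Mn = 0.9 * 1102.8526 = 992.57 kN-m

992.57


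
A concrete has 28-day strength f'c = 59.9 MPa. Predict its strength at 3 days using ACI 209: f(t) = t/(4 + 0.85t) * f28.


f(3) = 3 / (4 + 0.85 * 3) * 59.9
= 3 / 6.55 * 59.9
= 27.44 MPa

27.44


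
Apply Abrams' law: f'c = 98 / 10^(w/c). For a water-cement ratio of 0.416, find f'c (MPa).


f'c = 98 / 10^0.416
= 98 / 2.606
= 37.6 MPa

37.6


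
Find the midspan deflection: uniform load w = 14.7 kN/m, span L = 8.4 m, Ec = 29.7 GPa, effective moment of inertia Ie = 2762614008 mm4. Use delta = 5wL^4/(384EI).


Convert: L = 8.4 m = 8400 mm, Ec = 29.7 GPa = 29700 MPa
delta = 5 * 14.7 * 8400^4 / (384 * 29700 * 2762614008)
= 11.61 mm

11.61


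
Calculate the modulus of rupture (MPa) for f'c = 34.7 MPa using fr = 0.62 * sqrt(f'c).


fr = 0.62 * sqrt(34.7)
= 3.652 MPa

3.652


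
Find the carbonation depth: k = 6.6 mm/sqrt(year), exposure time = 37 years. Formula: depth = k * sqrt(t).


depth = k * sqrt(t)
= 6.6 * sqrt(37)
= 40.15 mm

40.15


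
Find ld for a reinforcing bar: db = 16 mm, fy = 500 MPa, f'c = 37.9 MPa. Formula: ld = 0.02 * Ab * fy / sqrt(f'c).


Ab = pi * 16^2 / 4 = 201.062 mm2
ld = 0.02 * 201.062 * 500 / sqrt(37.9)
= 326.6 mm

326.6


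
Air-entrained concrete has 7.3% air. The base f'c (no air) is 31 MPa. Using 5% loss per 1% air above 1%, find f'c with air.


Strength loss = (7.3 - 1) * 5 = 31.5%
f'c = 31 * (1 - 31.5/100)
= 21.24 MPa

21.24


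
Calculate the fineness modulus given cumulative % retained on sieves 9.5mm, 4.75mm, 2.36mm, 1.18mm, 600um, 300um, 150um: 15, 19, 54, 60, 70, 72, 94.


FM = sum(cumulative % retained) / 100
= 384 / 100
= 3.84

3.84


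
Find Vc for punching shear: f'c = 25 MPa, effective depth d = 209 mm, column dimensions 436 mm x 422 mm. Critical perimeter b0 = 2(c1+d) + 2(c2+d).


b0 = 2*(436 + 209) + 2*(422 + 209) = 2552 mm
Vc = 0.33 * sqrt(25) * 2552 * 209 / 1000
= 880.06 kN

880.06


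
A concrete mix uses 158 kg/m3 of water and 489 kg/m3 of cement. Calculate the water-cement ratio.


w/c = water / cement
w/c = 158 / 489 = 0.323

0.323


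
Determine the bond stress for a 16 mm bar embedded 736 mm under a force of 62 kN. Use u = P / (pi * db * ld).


u = P / (pi * db * ld)
= 62 * 1000 / (pi * 16 * 736)
= 1.676 MPa

1.676


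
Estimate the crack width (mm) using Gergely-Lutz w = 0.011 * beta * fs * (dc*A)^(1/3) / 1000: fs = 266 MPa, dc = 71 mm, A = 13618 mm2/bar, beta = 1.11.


w = 0.011 * beta * fs * (dc * A)^(1/3) / 1000
= 0.011 * 1.11 * 266 * (71 * 13618)^(1/3) / 1000
= 0.321 mm

0.321


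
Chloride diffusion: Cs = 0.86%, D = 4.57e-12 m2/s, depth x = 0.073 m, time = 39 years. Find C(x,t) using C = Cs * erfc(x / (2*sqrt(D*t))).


t_seconds = 39 * 365.25 * 24 * 3600 = 1230746400.0 s
arg = 0.073 / (2 * sqrt(4.57e-12 * 1230746400.0))
= 0.4867
erfc(0.4867) = 0.4913
C = 0.86 * 0.4913 = 0.4225%

0.4225


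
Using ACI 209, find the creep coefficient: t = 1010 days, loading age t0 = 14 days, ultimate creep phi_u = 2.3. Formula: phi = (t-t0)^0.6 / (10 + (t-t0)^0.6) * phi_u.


dt = 1010 - 14 = 996
phi = 996^0.6 / (10 + 996^0.6) * 2.3
= 1.985

1.985


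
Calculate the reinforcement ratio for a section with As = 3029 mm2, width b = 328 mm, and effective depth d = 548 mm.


rho = As / (b * d)
= 3029 / (328 * 548)
= 0.0169

0.0169


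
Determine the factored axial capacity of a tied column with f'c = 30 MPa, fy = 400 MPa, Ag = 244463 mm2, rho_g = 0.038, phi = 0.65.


Ast = rho * Ag = 0.038 * 244463 = 9289.594 mm2
phi*Pn = 0.65 * 0.80 * (0.85 * 30 * (244463 - 9289.594) + 400 * 9289.594) / 1000
= 5050.63 kN

5050.63


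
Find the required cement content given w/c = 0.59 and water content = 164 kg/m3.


Cement = water / (w/c)
= 164 / 0.59
= 278.0 kg/m3

278.0


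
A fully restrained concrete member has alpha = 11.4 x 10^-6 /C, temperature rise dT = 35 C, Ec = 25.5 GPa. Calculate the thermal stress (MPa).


sigma = alpha * dT * Ec
= 11.4e-6 * 35 * 25.5 * 1000
= 10.175 MPa

10.175


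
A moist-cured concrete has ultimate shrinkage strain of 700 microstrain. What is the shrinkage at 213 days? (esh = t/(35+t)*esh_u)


esh(213) = 213 / (35 + 213) * 700
= 213 / 248 * 700
= 601.2 microstrain

601.2


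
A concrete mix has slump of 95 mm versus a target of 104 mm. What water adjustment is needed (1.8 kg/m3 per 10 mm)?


Difference = 104 - 95 = 9 mm
Water adjustment = 9 * 1.8 / 10 = 1.6 kg/m3

1.6


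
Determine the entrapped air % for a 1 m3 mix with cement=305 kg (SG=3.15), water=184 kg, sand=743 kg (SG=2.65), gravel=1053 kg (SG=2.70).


Vol cement = 305 / (3.15 * 1000) = 0.096825 m3
Vol water = 184 / 1000 = 0.184 m3
Vol sand = 743 / (2.65 * 1000) = 0.280377 m3
Vol gravel = 1053 / (2.70 * 1000) = 0.39 m3
Total solid + water volume = 0.951203 m3
Air = (1 - 0.951203) * 100 = 4.88%

4.88


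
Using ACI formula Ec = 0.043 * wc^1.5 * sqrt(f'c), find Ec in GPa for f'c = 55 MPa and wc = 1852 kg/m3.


Ec = 0.043 * 1852^1.5 * sqrt(55) / 1000
= 25.42 GPa

25.42


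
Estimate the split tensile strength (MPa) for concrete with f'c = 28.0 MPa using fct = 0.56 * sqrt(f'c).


fct = 0.56 * sqrt(28.0)
= 0.56 * 5.292
= 2.963 MPa

2.963


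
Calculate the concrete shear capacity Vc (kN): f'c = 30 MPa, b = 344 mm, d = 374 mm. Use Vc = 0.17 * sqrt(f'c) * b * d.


Vc = 0.17 * sqrt(30) * 344 * 374 / 1000
= 119.8 kN

119.8


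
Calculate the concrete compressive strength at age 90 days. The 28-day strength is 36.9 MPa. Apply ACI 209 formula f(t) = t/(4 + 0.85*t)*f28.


f(90) = 90 / (4 + 0.85 * 90) * 36.9
= 90 / 80.5 * 36.9
= 41.25 MPa

41.25


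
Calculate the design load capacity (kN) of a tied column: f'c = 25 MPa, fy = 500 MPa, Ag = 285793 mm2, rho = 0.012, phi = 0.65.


Ast = rho * Ag = 0.012 * 285793 = 3429.516 mm2
phi*Pn = 0.65 * 0.80 * (0.85 * 25 * (285793 - 3429.516) + 500 * 3429.516) / 1000
= 4011.79 kN

4011.79


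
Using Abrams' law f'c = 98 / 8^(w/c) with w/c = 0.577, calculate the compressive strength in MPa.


f'c = 98 / 8^0.577
= 98 / 3.32
= 29.52 MPa

29.52


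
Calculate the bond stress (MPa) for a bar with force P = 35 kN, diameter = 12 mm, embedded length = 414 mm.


u = P / (pi * db * ld)
= 35 * 1000 / (pi * 12 * 414)
= 2.243 MPa

2.243


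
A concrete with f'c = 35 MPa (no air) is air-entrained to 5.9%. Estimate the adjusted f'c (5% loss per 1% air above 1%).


Strength loss = (5.9 - 1) * 5 = 24.5%
f'c = 35 * (1 - 24.5/100)
= 26.43 MPa

26.43


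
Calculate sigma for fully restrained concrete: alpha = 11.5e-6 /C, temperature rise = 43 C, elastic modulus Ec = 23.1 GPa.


sigma = alpha * dT * Ec
= 11.5e-6 * 43 * 23.1 * 1000
= 11.423 MPa

11.423


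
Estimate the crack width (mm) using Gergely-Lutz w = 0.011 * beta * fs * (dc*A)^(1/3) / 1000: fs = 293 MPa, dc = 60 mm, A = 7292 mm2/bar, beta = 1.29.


w = 0.011 * beta * fs * (dc * A)^(1/3) / 1000
= 0.011 * 1.29 * 293 * (60 * 7292)^(1/3) / 1000
= 0.316 mm

0.316


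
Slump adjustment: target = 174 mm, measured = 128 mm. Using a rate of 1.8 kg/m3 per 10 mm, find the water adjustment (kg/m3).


Difference = 174 - 128 = 46 mm
Water adjustment = 46 * 1.8 / 10 = 8.3 kg/m3

8.3


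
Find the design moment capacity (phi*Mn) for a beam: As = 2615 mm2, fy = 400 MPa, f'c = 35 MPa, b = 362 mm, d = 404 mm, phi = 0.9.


a = As * fy / (0.85 * f'c * b)
= 2615 * 400 / (0.85 * 35 * 362)
= 97.1261 mm
Mn = As * fy * (d - a/2) / 10^6
= 371.787 kN-m
phi*Mn = 0.9 * 371.787 = 334.61 kN-m

334.61


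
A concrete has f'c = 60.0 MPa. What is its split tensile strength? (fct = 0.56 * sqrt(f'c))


fct = 0.56 * sqrt(60.0)
= 0.56 * 7.746
= 4.338 MPa

4.338


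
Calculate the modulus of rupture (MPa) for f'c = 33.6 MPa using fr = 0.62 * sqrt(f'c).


fr = 0.62 * sqrt(33.6)
= 3.594 MPa

3.594


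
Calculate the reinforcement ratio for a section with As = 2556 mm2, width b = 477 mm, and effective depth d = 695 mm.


rho = As / (b * d)
= 2556 / (477 * 695)
= 0.0077

0.0077


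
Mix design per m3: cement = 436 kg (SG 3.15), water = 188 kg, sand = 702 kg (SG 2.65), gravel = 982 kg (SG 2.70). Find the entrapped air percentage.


Vol cement = 436 / (3.15 * 1000) = 0.138413 m3
Vol water = 188 / 1000 = 0.188 m3
Vol sand = 702 / (2.65 * 1000) = 0.264906 m3
Vol gravel = 982 / (2.70 * 1000) = 0.363704 m3
Total solid + water volume = 0.955022 m3
Air = (1 - 0.955022) * 100 = 4.5%

4.5


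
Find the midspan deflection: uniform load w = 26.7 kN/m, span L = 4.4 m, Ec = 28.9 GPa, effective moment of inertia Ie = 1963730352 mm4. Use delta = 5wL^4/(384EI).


Convert: L = 4.4 m = 4400 mm, Ec = 28.9 GPa = 28900 MPa
delta = 5 * 26.7 * 4400^4 / (384 * 28900 * 1963730352)
= 2.3 mm

2.3


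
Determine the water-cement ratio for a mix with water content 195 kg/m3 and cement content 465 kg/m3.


w/c = water / cement
w/c = 195 / 465 = 0.419

0.419


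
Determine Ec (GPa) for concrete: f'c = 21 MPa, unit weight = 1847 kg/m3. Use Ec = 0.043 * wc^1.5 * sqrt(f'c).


Ec = 0.043 * 1847^1.5 * sqrt(21) / 1000
= 15.64 GPa

15.64


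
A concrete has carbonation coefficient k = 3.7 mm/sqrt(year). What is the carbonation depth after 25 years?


depth = k * sqrt(t)
= 3.7 * sqrt(25)
= 18.5 mm

18.5


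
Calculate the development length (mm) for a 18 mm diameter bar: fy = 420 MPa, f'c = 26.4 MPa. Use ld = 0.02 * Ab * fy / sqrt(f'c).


Ab = pi * 18^2 / 4 = 254.469 mm2
ld = 0.02 * 254.469 * 420 / sqrt(26.4)
= 416.0 mm

416.0


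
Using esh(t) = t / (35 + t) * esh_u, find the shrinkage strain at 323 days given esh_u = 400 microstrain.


esh(323) = 323 / (35 + 323) * 400
= 323 / 358 * 400
= 360.9 microstrain

360.9


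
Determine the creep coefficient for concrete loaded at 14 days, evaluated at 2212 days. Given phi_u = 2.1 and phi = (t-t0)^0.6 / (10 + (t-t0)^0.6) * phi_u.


dt = 2212 - 14 = 2198
phi = 2198^0.6 / (10 + 2198^0.6) * 2.1
= 1.911

1.911


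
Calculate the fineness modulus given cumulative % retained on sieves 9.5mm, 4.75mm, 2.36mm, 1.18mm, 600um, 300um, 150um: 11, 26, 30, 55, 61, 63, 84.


FM = sum(cumulative % retained) / 100
= 330 / 100
= 3.3

3.3


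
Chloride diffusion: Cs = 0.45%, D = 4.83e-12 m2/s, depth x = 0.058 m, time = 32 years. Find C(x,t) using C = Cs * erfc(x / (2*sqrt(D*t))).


t_seconds = 32 * 365.25 * 24 * 3600 = 1009843200.0 s
arg = 0.058 / (2 * sqrt(4.83e-12 * 1009843200.0))
= 0.4152
erfc(0.4152) = 0.557
C = 0.45 * 0.557 = 0.2507%

0.2507


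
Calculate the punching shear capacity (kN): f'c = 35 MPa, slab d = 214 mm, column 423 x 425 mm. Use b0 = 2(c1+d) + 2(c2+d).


b0 = 2*(423 + 214) + 2*(425 + 214) = 2552 mm
Vc = 0.33 * sqrt(35) * 2552 * 214 / 1000
= 1066.21 kN

1066.21


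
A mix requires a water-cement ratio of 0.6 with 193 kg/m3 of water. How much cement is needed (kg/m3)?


Cement = water / (w/c)
= 193 / 0.6
= 321.7 kg/m3

321.7


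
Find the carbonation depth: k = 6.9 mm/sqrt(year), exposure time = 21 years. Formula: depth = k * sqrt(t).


depth = k * sqrt(t)
= 6.9 * sqrt(21)
= 31.62 mm

31.62


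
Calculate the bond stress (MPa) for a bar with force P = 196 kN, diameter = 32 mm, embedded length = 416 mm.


u = P / (pi * db * ld)
= 196 * 1000 / (pi * 32 * 416)
= 4.687 MPa

4.687


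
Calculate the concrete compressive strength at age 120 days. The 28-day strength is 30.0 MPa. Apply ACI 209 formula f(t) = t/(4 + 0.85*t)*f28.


f(120) = 120 / (4 + 0.85 * 120) * 30.0
= 120 / 106.0 * 30.0
= 33.96 MPa

33.96


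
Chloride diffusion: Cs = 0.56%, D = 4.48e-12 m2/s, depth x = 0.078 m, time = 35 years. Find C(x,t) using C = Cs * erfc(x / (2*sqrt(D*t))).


t_seconds = 35 * 365.25 * 24 * 3600 = 1104516000.0 s
arg = 0.078 / (2 * sqrt(4.48e-12 * 1104516000.0))
= 0.5544
erfc(0.5544) = 0.433
C = 0.56 * 0.433 = 0.2425%

0.2425


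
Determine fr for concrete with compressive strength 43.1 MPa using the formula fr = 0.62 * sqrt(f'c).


fr = 0.62 * sqrt(43.1)
= 4.07 MPa

4.07


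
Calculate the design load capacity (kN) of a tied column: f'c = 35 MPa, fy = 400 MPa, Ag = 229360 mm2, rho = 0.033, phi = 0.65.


Ast = rho * Ag = 0.033 * 229360 = 7568.88 mm2
phi*Pn = 0.65 * 0.80 * (0.85 * 35 * (229360 - 7568.88) + 400 * 7568.88) / 1000
= 5005.44 kN

5005.44


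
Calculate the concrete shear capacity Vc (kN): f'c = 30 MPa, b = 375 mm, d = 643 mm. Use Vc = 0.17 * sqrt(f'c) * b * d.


Vc = 0.17 * sqrt(30) * 375 * 643 / 1000
= 224.52 kN

224.52


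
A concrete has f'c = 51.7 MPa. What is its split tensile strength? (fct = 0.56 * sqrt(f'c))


fct = 0.56 * sqrt(51.7)
= 0.56 * 7.19
= 4.027 MPa

4.027


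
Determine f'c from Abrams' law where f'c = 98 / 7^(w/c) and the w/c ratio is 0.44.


f'c = 98 / 7^0.44
= 98 / 2.354
= 41.63 MPa

41.63


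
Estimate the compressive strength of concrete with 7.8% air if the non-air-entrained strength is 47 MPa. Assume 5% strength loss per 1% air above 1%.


Strength loss = (7.8 - 1) * 5 = 34.0%
f'c = 47 * (1 - 34.0/100)
= 31.02 MPa

31.02


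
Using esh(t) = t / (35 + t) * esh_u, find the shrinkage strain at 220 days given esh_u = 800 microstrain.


esh(220) = 220 / (35 + 220) * 800
= 220 / 255 * 800
= 690.2 microstrain

690.2


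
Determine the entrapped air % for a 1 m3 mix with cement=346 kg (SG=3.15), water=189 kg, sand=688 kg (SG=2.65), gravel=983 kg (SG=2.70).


Vol cement = 346 / (3.15 * 1000) = 0.109841 m3
Vol water = 189 / 1000 = 0.189 m3
Vol sand = 688 / (2.65 * 1000) = 0.259623 m3
Vol gravel = 983 / (2.70 * 1000) = 0.364074 m3
Total solid + water volume = 0.922538 m3
Air = (1 - 0.922538) * 100 = 7.75%

7.75


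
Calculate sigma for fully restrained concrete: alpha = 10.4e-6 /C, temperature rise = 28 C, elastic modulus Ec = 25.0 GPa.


sigma = alpha * dT * Ec
= 10.4e-6 * 28 * 25.0 * 1000
= 7.28 MPa

7.28


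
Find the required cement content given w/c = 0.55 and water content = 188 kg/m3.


Cement = water / (w/c)
= 188 / 0.55
= 341.8 kg/m3

341.8


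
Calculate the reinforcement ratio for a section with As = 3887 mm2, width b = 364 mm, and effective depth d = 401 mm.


rho = As / (b * d)
= 3887 / (364 * 401)
= 0.0266

0.0266


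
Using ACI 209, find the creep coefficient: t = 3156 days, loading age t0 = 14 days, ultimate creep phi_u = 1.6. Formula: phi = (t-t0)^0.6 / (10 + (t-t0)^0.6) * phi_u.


dt = 3156 - 14 = 3142
phi = 3142^0.6 / (10 + 3142^0.6) * 1.6
= 1.482

1.482


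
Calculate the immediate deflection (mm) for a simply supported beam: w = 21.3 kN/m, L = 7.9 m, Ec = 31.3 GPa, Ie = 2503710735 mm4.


Convert: L = 7.9 m = 7900 mm, Ec = 31.3 GPa = 31300 MPa
delta = 5 * 21.3 * 7900^4 / (384 * 31300 * 2503710735)
= 13.78 mm

13.78


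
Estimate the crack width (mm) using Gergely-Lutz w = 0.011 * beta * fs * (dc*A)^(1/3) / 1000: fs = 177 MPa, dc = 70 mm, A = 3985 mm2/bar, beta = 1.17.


w = 0.011 * beta * fs * (dc * A)^(1/3) / 1000
= 0.011 * 1.17 * 177 * (70 * 3985)^(1/3) / 1000
= 0.149 mm

0.149
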